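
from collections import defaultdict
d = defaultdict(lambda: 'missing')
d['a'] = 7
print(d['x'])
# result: missing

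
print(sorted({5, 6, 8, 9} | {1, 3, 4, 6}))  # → [1, 3, 4, 5, 6, 8, 9]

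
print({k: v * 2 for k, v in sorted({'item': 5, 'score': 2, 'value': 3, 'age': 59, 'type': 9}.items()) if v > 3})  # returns {'age': 118, 'item': 10, 'type': 18}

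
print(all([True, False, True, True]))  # False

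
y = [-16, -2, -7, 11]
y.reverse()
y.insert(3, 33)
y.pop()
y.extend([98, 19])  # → [11, -7, -2, 33, 98, 19]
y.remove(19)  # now [11, -7, -2, 33, 98]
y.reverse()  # [98, 33, -2, -7, 11]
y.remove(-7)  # [98, 33, -2, 11]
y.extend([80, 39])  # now [98, 33, -2, 11, 80, 39]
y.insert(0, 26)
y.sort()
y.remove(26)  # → [-2, 11, 33, 39, 80, 98]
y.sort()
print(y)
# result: [-2, 11, 33, 39, 80, 98]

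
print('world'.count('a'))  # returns 0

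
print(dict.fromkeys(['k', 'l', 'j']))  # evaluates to {'k': None, 'l': None, 'j': None}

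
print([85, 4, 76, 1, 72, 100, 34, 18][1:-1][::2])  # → [4, 1, 100]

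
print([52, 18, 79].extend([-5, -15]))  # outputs None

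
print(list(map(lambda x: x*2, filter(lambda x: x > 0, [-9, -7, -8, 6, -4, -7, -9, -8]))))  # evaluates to [12]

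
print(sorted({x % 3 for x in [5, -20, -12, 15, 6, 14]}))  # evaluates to [0, 1, 2]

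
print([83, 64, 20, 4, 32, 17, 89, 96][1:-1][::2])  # [64, 4, 17]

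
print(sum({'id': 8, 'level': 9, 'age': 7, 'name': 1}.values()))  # 25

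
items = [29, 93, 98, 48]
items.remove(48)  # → [29, 93, 98]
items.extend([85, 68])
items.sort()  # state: [29, 68, 85, 93, 98]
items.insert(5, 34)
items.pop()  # 34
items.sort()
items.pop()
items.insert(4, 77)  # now [29, 68, 85, 93, 77]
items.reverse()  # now [77, 93, 85, 68, 29]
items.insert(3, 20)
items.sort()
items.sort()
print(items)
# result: [20, 29, 68, 77, 85, 93]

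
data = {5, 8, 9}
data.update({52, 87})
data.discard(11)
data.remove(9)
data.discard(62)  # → {5, 8, 52, 87}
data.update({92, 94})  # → {5, 8, 52, 87, 92, 94}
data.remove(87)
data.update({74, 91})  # {5, 8, 52, 74, 91, 92, 94}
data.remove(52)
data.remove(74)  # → {5, 8, 91, 92, 94}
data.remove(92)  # {5, 8, 91, 94}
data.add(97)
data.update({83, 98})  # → {5, 8, 83, 91, 94, 97, 98}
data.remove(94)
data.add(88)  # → {5, 8, 83, 88, 91, 97, 98}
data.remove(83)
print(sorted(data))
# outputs [5, 8, 88, 91, 97, 98]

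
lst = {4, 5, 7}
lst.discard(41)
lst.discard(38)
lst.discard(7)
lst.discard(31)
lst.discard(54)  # {4, 5}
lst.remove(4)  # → {5}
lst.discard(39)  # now {5}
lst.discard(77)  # {5}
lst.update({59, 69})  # {5, 59, 69}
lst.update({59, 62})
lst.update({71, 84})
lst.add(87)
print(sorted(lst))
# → [5, 59, 62, 69, 71, 84, 87]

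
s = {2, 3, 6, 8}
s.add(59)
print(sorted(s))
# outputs [2, 3, 6, 8, 59]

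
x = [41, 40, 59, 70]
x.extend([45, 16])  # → [41, 40, 59, 70, 45, 16]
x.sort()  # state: [16, 40, 41, 45, 59, 70]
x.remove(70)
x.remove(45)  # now [16, 40, 41, 59]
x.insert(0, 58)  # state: [58, 16, 40, 41, 59]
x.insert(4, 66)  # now [58, 16, 40, 41, 66, 59]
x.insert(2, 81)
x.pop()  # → 59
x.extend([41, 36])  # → [58, 16, 81, 40, 41, 66, 41, 36]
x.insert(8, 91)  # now [58, 16, 81, 40, 41, 66, 41, 36, 91]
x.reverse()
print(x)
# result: [91, 36, 41, 66, 41, 40, 81, 16, 58]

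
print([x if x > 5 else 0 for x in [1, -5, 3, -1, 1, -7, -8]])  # [0, 0, 0, 0, 0, 0, 0]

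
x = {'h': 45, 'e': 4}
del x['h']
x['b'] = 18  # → {'e': 4, 'b': 18}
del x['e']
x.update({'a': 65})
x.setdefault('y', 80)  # 80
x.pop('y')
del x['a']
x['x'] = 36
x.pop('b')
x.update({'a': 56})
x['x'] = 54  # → {'x': 54, 'a': 56}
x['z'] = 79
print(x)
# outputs {'x': 54, 'a': 56, 'z': 79}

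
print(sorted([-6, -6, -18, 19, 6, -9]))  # [-18, -9, -6, -6, 6, 19]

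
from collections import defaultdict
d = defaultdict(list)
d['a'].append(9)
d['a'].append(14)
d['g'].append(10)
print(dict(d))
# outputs {'a': [9, 14], 'g': [10]}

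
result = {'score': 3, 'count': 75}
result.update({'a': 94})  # {'score': 3, 'count': 75, 'a': 94}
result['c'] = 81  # {'score': 3, 'count': 75, 'a': 94, 'c': 81}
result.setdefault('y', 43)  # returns 43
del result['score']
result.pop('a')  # 94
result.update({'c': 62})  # {'count': 75, 'c': 62, 'y': 43}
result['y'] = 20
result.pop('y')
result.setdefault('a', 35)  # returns 35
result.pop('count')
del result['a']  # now {'c': 62}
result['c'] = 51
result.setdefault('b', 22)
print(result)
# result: {'c': 51, 'b': 22}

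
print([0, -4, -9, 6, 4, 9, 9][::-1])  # [9, 9, 4, 6, -9, -4, 0]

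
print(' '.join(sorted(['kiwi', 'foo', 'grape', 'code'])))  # code foo grape kiwi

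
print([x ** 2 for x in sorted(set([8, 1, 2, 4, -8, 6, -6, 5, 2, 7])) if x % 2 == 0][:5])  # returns [64, 36, 4, 16, 36]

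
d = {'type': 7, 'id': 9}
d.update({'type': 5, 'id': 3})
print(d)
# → {'type': 5, 'id': 3}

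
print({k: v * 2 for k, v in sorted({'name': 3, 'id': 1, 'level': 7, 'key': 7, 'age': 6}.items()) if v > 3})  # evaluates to {'age': 12, 'key': 14, 'level': 14}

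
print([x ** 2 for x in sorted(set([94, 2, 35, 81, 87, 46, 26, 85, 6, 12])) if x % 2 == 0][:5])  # [4, 36, 144, 676, 2116]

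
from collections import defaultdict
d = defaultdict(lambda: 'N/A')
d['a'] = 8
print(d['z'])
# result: N/A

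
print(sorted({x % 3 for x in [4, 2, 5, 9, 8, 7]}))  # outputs [0, 1, 2]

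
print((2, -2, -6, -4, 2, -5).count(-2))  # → 1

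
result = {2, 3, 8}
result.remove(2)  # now {3, 8}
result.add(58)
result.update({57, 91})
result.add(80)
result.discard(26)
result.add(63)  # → {3, 8, 57, 58, 63, 80, 91}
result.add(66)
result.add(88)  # {3, 8, 57, 58, 63, 66, 80, 88, 91}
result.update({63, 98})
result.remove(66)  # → {3, 8, 57, 58, 63, 80, 88, 91, 98}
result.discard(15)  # {3, 8, 57, 58, 63, 80, 88, 91, 98}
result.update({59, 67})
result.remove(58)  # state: {3, 8, 57, 59, 63, 67, 80, 88, 91, 98}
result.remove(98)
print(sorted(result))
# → [3, 8, 57, 59, 63, 67, 80, 88, 91]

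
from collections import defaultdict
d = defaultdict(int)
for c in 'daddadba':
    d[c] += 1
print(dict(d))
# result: {'d': 4, 'a': 3, 'b': 1}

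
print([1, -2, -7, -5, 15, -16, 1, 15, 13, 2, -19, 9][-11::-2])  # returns [-2]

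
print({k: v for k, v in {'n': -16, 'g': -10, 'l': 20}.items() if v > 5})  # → {'l': 20}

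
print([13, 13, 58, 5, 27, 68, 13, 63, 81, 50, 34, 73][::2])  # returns [13, 58, 27, 13, 81, 34]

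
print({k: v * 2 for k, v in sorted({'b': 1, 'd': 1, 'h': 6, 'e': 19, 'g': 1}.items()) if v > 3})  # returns {'e': 38, 'h': 12}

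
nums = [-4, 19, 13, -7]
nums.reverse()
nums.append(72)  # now [-7, 13, 19, -4, 72]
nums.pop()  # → 72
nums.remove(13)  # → [-7, 19, -4]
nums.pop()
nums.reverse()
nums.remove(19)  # [-7]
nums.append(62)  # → [-7, 62]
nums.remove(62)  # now [-7]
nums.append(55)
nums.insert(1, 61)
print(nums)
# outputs [-7, 61, 55]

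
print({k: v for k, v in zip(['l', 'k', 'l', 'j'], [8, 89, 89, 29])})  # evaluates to {'l': 89, 'k': 89, 'j': 29}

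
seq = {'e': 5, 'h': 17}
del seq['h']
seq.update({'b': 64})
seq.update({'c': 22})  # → {'e': 5, 'b': 64, 'c': 22}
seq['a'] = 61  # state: {'e': 5, 'b': 64, 'c': 22, 'a': 61}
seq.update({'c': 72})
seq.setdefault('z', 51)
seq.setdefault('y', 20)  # 20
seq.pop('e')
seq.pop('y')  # 20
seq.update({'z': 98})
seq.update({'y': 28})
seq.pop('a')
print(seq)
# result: {'b': 64, 'c': 72, 'z': 98, 'y': 28}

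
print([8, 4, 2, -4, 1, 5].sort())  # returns None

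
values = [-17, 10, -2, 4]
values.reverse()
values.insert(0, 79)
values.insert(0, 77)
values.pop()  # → -17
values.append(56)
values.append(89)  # [77, 79, 4, -2, 10, 56, 89]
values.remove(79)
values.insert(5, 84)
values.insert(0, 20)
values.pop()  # 89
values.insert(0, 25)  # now [25, 20, 77, 4, -2, 10, 56, 84]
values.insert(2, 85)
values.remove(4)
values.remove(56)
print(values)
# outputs [25, 20, 85, 77, -2, 10, 84]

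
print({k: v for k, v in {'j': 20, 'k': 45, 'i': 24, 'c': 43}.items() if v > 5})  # {'j': 20, 'k': 45, 'i': 24, 'c': 43}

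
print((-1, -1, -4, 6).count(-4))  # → 1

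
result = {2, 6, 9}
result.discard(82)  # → {2, 6, 9}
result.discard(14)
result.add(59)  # {2, 6, 9, 59}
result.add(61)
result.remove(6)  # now {2, 9, 59, 61}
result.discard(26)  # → {2, 9, 59, 61}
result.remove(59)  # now {2, 9, 61}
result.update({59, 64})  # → {2, 9, 59, 61, 64}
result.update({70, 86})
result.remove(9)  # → {2, 59, 61, 64, 70, 86}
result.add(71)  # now {2, 59, 61, 64, 70, 71, 86}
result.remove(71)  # {2, 59, 61, 64, 70, 86}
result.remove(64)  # {2, 59, 61, 70, 86}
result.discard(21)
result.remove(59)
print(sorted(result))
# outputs [2, 61, 70, 86]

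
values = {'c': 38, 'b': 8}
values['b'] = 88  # {'c': 38, 'b': 88}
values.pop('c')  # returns 38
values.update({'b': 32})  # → {'b': 32}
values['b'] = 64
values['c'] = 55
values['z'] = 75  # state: {'b': 64, 'c': 55, 'z': 75}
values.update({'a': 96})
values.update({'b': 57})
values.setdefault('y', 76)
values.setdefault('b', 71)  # 57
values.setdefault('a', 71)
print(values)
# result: {'b': 57, 'c': 55, 'z': 75, 'a': 96, 'y': 76}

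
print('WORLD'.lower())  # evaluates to world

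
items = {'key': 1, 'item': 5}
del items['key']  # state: {'item': 5}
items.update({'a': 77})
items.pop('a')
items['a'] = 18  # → {'item': 5, 'a': 18}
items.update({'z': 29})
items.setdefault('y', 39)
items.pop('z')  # 29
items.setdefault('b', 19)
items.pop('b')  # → 19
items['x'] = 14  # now {'item': 5, 'a': 18, 'y': 39, 'x': 14}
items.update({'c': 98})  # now {'item': 5, 'a': 18, 'y': 39, 'x': 14, 'c': 98}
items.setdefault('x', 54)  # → 14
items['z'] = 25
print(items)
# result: {'item': 5, 'a': 18, 'y': 39, 'x': 14, 'c': 98, 'z': 25}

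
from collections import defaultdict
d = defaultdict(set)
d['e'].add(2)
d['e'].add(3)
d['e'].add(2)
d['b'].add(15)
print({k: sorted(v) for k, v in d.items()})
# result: {'e': [2, 3], 'b': [15]}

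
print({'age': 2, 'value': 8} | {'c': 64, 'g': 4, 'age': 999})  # {'age': 999, 'value': 8, 'c': 64, 'g': 4}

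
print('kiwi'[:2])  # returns ki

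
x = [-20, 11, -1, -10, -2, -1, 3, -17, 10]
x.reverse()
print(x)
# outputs [10, -17, 3, -1, -2, -10, -1, 11, -20]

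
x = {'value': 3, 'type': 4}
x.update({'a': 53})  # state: {'value': 3, 'type': 4, 'a': 53}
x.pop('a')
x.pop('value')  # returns 3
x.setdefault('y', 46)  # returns 46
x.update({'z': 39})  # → {'type': 4, 'y': 46, 'z': 39}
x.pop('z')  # 39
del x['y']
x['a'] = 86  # {'type': 4, 'a': 86}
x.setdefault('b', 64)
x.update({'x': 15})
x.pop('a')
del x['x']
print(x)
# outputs {'type': 4, 'b': 64}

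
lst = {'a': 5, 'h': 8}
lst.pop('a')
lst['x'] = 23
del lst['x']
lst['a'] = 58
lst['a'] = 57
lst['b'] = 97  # {'h': 8, 'a': 57, 'b': 97}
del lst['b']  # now {'h': 8, 'a': 57}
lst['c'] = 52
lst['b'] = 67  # {'h': 8, 'a': 57, 'c': 52, 'b': 67}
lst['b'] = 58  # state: {'h': 8, 'a': 57, 'c': 52, 'b': 58}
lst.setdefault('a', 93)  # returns 57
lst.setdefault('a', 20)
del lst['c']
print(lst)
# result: {'h': 8, 'a': 57, 'b': 58}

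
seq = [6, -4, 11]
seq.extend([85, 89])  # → [6, -4, 11, 85, 89]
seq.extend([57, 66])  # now [6, -4, 11, 85, 89, 57, 66]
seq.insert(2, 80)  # [6, -4, 80, 11, 85, 89, 57, 66]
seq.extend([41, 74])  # [6, -4, 80, 11, 85, 89, 57, 66, 41, 74]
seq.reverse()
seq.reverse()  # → [6, -4, 80, 11, 85, 89, 57, 66, 41, 74]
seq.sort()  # [-4, 6, 11, 41, 57, 66, 74, 80, 85, 89]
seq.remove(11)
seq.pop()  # 89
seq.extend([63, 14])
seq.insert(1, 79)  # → [-4, 79, 6, 41, 57, 66, 74, 80, 85, 63, 14]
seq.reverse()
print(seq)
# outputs [14, 63, 85, 80, 74, 66, 57, 41, 6, 79, -4]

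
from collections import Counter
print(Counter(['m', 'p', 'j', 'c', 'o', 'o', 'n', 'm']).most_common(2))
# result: [('m', 2), ('o', 2)]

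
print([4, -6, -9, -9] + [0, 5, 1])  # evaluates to [4, -6, -9, -9, 0, 5, 1]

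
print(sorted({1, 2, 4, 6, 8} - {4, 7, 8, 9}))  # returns [1, 2, 6]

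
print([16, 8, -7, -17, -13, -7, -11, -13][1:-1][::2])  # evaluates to [8, -17, -7]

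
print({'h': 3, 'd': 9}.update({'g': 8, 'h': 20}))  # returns None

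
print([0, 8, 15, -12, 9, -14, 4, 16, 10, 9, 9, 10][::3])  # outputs [0, -12, 4, 9]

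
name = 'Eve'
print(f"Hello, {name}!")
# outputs Hello, Eve!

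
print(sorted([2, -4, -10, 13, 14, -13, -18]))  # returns [-18, -13, -10, -4, 2, 13, 14]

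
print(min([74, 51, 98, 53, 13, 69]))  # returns 13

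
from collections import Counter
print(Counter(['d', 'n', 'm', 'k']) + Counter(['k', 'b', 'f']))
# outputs Counter({'k': 2, 'd': 1, 'n': 1, 'm': 1, 'b': 1, 'f': 1})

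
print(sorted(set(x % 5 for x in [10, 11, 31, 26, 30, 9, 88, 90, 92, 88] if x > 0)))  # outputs [0, 1, 2, 3, 4]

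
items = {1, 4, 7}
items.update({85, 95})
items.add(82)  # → {1, 4, 7, 82, 85, 95}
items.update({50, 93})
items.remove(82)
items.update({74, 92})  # {1, 4, 7, 50, 74, 85, 92, 93, 95}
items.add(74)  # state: {1, 4, 7, 50, 74, 85, 92, 93, 95}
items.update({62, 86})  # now {1, 4, 7, 50, 62, 74, 85, 86, 92, 93, 95}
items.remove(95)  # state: {1, 4, 7, 50, 62, 74, 85, 86, 92, 93}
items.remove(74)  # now {1, 4, 7, 50, 62, 85, 86, 92, 93}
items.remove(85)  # {1, 4, 7, 50, 62, 86, 92, 93}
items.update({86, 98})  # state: {1, 4, 7, 50, 62, 86, 92, 93, 98}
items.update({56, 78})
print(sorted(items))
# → [1, 4, 7, 50, 56, 62, 78, 86, 92, 93, 98]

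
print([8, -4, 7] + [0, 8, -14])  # [8, -4, 7, 0, 8, -14]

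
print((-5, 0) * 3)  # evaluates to (-5, 0, -5, 0, -5, 0)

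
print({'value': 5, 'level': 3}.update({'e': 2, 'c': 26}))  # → None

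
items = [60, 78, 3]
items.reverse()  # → [3, 78, 60]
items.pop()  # 60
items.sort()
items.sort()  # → [3, 78]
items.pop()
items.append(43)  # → [3, 43]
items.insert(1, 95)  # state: [3, 95, 43]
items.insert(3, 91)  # [3, 95, 43, 91]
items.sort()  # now [3, 43, 91, 95]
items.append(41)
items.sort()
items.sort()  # [3, 41, 43, 91, 95]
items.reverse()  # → [95, 91, 43, 41, 3]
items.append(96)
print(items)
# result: [95, 91, 43, 41, 3, 96]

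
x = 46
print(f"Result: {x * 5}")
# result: Result: 230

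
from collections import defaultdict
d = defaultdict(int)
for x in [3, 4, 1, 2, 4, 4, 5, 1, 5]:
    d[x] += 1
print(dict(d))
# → {3: 1, 4: 3, 1: 2, 2: 1, 5: 2}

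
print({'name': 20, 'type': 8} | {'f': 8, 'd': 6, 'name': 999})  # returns {'name': 999, 'type': 8, 'f': 8, 'd': 6}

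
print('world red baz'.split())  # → ['world', 'red', 'baz']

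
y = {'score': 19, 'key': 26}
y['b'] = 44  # {'score': 19, 'key': 26, 'b': 44}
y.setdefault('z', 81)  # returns 81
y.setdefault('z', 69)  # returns 81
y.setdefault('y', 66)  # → 66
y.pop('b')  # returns 44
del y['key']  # {'score': 19, 'z': 81, 'y': 66}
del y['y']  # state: {'score': 19, 'z': 81}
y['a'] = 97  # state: {'score': 19, 'z': 81, 'a': 97}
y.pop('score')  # 19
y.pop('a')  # 97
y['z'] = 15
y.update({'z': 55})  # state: {'z': 55}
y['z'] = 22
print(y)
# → {'z': 22}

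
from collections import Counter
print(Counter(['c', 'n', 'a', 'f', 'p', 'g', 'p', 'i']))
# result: Counter({'p': 2, 'c': 1, 'n': 1, 'a': 1, 'f': 1, 'g': 1, 'i': 1})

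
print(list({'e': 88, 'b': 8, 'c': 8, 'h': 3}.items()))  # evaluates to [('e', 88), ('b', 8), ('c', 8), ('h', 3)]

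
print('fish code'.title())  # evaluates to Fish Code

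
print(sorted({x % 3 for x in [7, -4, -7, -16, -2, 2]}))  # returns [1, 2]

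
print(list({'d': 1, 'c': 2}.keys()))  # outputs ['d', 'c']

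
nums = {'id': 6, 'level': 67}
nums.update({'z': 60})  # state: {'id': 6, 'level': 67, 'z': 60}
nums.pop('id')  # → 6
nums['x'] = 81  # {'level': 67, 'z': 60, 'x': 81}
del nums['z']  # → {'level': 67, 'x': 81}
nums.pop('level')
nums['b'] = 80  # {'x': 81, 'b': 80}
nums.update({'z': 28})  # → {'x': 81, 'b': 80, 'z': 28}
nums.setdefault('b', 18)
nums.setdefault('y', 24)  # 24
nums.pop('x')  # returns 81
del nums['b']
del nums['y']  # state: {'z': 28}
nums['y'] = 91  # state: {'z': 28, 'y': 91}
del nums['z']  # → {'y': 91}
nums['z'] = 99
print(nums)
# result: {'y': 91, 'z': 99}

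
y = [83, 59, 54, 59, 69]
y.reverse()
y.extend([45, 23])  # [69, 59, 54, 59, 83, 45, 23]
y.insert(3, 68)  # [69, 59, 54, 68, 59, 83, 45, 23]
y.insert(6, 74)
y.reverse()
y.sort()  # [23, 45, 54, 59, 59, 68, 69, 74, 83]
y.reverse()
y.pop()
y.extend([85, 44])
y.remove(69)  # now [83, 74, 68, 59, 59, 54, 45, 85, 44]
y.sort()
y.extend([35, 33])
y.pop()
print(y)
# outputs [44, 45, 54, 59, 59, 68, 74, 83, 85, 35]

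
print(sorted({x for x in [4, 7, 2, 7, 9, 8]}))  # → [2, 4, 7, 8, 9]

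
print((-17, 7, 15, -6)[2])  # 15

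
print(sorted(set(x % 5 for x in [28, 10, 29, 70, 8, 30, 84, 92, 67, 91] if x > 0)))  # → [0, 1, 2, 3, 4]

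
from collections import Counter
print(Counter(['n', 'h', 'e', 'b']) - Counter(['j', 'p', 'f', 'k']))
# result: Counter({'n': 1, 'h': 1, 'e': 1, 'b': 1})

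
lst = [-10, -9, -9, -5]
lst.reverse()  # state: [-5, -9, -9, -10]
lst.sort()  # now [-10, -9, -9, -5]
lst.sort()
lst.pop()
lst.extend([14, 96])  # [-10, -9, -9, 14, 96]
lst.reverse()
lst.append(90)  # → [96, 14, -9, -9, -10, 90]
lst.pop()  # 90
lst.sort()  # [-10, -9, -9, 14, 96]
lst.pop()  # 96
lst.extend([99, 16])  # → [-10, -9, -9, 14, 99, 16]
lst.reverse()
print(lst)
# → [16, 99, 14, -9, -9, -10]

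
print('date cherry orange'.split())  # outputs ['date', 'cherry', 'orange']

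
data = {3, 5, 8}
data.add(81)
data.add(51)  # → {3, 5, 8, 51, 81}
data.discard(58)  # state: {3, 5, 8, 51, 81}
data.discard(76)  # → {3, 5, 8, 51, 81}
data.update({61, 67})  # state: {3, 5, 8, 51, 61, 67, 81}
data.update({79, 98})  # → {3, 5, 8, 51, 61, 67, 79, 81, 98}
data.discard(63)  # {3, 5, 8, 51, 61, 67, 79, 81, 98}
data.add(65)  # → {3, 5, 8, 51, 61, 65, 67, 79, 81, 98}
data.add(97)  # {3, 5, 8, 51, 61, 65, 67, 79, 81, 97, 98}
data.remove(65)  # {3, 5, 8, 51, 61, 67, 79, 81, 97, 98}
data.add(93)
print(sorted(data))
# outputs [3, 5, 8, 51, 61, 67, 79, 81, 93, 97, 98]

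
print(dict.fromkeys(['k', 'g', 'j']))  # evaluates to {'k': None, 'g': None, 'j': None}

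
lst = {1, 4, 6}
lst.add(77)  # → {1, 4, 6, 77}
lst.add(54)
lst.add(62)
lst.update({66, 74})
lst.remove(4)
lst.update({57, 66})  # {1, 6, 54, 57, 62, 66, 74, 77}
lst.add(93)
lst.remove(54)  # {1, 6, 57, 62, 66, 74, 77, 93}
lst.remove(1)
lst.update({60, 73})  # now {6, 57, 60, 62, 66, 73, 74, 77, 93}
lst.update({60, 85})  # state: {6, 57, 60, 62, 66, 73, 74, 77, 85, 93}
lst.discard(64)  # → {6, 57, 60, 62, 66, 73, 74, 77, 85, 93}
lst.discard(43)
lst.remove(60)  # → {6, 57, 62, 66, 73, 74, 77, 85, 93}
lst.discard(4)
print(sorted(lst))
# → [6, 57, 62, 66, 73, 74, 77, 85, 93]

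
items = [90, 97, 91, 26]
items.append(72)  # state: [90, 97, 91, 26, 72]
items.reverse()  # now [72, 26, 91, 97, 90]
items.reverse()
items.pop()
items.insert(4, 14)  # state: [90, 97, 91, 26, 14]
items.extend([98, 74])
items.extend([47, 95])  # [90, 97, 91, 26, 14, 98, 74, 47, 95]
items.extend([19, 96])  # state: [90, 97, 91, 26, 14, 98, 74, 47, 95, 19, 96]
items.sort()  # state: [14, 19, 26, 47, 74, 90, 91, 95, 96, 97, 98]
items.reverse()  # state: [98, 97, 96, 95, 91, 90, 74, 47, 26, 19, 14]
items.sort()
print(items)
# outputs [14, 19, 26, 47, 74, 90, 91, 95, 96, 97, 98]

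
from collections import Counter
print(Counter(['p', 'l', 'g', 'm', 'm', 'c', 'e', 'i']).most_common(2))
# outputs [('m', 2), ('p', 1)]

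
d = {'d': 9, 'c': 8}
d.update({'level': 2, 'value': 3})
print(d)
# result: {'d': 9, 'c': 8, 'level': 2, 'value': 3}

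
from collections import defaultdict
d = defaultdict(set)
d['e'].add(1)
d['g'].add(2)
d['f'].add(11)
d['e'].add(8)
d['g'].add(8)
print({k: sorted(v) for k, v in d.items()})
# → {'e': [1, 8], 'g': [2, 8], 'f': [11]}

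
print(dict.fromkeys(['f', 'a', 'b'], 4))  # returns {'f': 4, 'a': 4, 'b': 4}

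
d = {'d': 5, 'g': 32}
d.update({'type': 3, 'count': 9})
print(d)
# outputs {'d': 5, 'g': 32, 'type': 3, 'count': 9}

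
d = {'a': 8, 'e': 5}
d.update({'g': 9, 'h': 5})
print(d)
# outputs {'a': 8, 'e': 5, 'g': 9, 'h': 5}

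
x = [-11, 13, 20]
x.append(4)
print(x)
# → [-11, 13, 20, 4]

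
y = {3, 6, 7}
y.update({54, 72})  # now {3, 6, 7, 54, 72}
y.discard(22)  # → {3, 6, 7, 54, 72}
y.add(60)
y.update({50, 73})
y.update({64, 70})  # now {3, 6, 7, 50, 54, 60, 64, 70, 72, 73}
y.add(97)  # {3, 6, 7, 50, 54, 60, 64, 70, 72, 73, 97}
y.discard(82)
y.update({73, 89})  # {3, 6, 7, 50, 54, 60, 64, 70, 72, 73, 89, 97}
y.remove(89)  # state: {3, 6, 7, 50, 54, 60, 64, 70, 72, 73, 97}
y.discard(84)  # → {3, 6, 7, 50, 54, 60, 64, 70, 72, 73, 97}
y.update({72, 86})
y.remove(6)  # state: {3, 7, 50, 54, 60, 64, 70, 72, 73, 86, 97}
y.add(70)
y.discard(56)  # {3, 7, 50, 54, 60, 64, 70, 72, 73, 86, 97}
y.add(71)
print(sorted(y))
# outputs [3, 7, 50, 54, 60, 64, 70, 71, 72, 73, 86, 97]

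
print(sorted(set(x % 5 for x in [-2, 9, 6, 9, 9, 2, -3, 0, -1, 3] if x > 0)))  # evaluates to [1, 2, 3, 4]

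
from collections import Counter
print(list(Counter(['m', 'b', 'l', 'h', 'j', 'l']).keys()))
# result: ['m', 'b', 'l', 'h', 'j']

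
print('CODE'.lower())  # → code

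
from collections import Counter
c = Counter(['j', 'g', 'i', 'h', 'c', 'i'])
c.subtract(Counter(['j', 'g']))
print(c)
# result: Counter({'i': 2, 'h': 1, 'c': 1, 'j': 0, 'g': 0})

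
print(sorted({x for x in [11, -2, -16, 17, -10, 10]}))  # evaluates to [-16, -10, -2, 10, 11, 17]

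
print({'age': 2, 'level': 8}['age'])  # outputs 2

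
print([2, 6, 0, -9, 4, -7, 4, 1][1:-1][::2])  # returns [6, -9, -7]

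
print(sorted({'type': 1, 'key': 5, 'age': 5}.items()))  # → [('age', 5), ('key', 5), ('type', 1)]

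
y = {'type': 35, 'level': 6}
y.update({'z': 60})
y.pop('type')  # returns 35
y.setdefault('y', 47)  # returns 47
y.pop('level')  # 6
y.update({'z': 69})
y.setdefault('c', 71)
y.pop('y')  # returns 47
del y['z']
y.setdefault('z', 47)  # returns 47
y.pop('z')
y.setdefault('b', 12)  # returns 12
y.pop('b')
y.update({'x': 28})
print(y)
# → {'c': 71, 'x': 28}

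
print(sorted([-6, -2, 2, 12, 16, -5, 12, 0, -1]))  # [-6, -5, -2, -1, 0, 2, 12, 12, 16]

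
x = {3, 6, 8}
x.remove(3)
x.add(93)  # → {6, 8, 93}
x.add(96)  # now {6, 8, 93, 96}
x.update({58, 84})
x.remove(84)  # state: {6, 8, 58, 93, 96}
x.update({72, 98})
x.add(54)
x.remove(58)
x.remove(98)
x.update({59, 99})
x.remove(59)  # {6, 8, 54, 72, 93, 96, 99}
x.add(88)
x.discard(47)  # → {6, 8, 54, 72, 88, 93, 96, 99}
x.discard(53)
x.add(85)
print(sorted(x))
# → [6, 8, 54, 72, 85, 88, 93, 96, 99]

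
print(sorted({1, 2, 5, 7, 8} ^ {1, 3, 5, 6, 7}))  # [2, 3, 6, 8]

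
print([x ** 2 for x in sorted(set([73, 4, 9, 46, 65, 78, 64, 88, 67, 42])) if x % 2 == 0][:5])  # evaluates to [16, 1764, 2116, 4096, 6084]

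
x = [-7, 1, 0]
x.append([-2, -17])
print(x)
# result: [-7, 1, 0, [-2, -17]]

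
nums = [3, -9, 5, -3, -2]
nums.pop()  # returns -2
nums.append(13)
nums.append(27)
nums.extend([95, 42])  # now [3, -9, 5, -3, 13, 27, 95, 42]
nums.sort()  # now [-9, -3, 3, 5, 13, 27, 42, 95]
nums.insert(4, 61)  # [-9, -3, 3, 5, 61, 13, 27, 42, 95]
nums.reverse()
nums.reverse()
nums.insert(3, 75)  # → [-9, -3, 3, 75, 5, 61, 13, 27, 42, 95]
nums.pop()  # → 95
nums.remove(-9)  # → [-3, 3, 75, 5, 61, 13, 27, 42]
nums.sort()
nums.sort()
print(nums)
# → [-3, 3, 5, 13, 27, 42, 61, 75]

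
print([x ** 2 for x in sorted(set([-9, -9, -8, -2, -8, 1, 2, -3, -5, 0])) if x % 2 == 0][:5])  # [64, 4, 0, 4]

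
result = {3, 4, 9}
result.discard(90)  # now {3, 4, 9}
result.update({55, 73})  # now {3, 4, 9, 55, 73}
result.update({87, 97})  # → {3, 4, 9, 55, 73, 87, 97}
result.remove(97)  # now {3, 4, 9, 55, 73, 87}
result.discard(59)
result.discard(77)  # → {3, 4, 9, 55, 73, 87}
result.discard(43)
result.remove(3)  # {4, 9, 55, 73, 87}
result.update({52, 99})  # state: {4, 9, 52, 55, 73, 87, 99}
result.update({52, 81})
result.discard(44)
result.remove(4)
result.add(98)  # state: {9, 52, 55, 73, 81, 87, 98, 99}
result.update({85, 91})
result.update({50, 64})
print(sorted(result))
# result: [9, 50, 52, 55, 64, 73, 81, 85, 87, 91, 98, 99]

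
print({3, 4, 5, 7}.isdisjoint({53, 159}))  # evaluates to True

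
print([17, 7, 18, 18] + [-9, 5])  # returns [17, 7, 18, 18, -9, 5]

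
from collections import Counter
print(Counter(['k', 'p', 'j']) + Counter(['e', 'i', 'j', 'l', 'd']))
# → Counter({'j': 2, 'k': 1, 'p': 1, 'e': 1, 'i': 1, 'l': 1, 'd': 1})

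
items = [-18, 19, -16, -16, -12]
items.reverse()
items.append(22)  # [-12, -16, -16, 19, -18, 22]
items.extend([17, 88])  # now [-12, -16, -16, 19, -18, 22, 17, 88]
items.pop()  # 88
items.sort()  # [-18, -16, -16, -12, 17, 19, 22]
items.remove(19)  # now [-18, -16, -16, -12, 17, 22]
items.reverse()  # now [22, 17, -12, -16, -16, -18]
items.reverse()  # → [-18, -16, -16, -12, 17, 22]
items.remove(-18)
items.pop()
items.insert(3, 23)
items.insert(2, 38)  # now [-16, -16, 38, -12, 23, 17]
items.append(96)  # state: [-16, -16, 38, -12, 23, 17, 96]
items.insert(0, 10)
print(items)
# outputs [10, -16, -16, 38, -12, 23, 17, 96]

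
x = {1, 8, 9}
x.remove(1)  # {8, 9}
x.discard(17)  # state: {8, 9}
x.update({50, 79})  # {8, 9, 50, 79}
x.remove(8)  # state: {9, 50, 79}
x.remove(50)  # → {9, 79}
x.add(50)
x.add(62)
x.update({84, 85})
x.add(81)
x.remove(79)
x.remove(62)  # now {9, 50, 81, 84, 85}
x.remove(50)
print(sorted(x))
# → [9, 81, 84, 85]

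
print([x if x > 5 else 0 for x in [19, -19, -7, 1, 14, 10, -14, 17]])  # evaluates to [19, 0, 0, 0, 14, 10, 0, 17]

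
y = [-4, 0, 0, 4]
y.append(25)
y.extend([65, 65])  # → [-4, 0, 0, 4, 25, 65, 65]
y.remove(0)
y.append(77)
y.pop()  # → 77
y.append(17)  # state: [-4, 0, 4, 25, 65, 65, 17]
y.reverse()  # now [17, 65, 65, 25, 4, 0, -4]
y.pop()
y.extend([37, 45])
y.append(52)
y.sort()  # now [0, 4, 17, 25, 37, 45, 52, 65, 65]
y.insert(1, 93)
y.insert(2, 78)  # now [0, 93, 78, 4, 17, 25, 37, 45, 52, 65, 65]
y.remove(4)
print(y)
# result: [0, 93, 78, 17, 25, 37, 45, 52, 65, 65]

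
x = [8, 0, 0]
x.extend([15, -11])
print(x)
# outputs [8, 0, 0, 15, -11]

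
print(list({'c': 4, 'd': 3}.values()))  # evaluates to [4, 3]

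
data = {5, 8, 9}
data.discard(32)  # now {5, 8, 9}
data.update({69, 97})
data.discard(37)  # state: {5, 8, 9, 69, 97}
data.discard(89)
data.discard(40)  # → {5, 8, 9, 69, 97}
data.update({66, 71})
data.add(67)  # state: {5, 8, 9, 66, 67, 69, 71, 97}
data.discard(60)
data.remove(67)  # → {5, 8, 9, 66, 69, 71, 97}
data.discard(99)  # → {5, 8, 9, 66, 69, 71, 97}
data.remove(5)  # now {8, 9, 66, 69, 71, 97}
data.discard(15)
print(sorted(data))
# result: [8, 9, 66, 69, 71, 97]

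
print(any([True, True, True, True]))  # True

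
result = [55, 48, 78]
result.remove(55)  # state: [48, 78]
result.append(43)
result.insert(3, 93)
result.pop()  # 93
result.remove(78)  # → [48, 43]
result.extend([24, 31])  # [48, 43, 24, 31]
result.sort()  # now [24, 31, 43, 48]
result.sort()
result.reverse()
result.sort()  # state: [24, 31, 43, 48]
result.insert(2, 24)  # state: [24, 31, 24, 43, 48]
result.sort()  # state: [24, 24, 31, 43, 48]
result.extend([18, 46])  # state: [24, 24, 31, 43, 48, 18, 46]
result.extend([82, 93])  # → [24, 24, 31, 43, 48, 18, 46, 82, 93]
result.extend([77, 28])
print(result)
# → [24, 24, 31, 43, 48, 18, 46, 82, 93, 77, 28]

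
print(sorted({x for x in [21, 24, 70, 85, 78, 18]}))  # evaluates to [18, 21, 24, 70, 78, 85]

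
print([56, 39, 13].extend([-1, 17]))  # None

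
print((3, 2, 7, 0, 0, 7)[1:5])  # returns (2, 7, 0, 0)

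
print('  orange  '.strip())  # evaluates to orange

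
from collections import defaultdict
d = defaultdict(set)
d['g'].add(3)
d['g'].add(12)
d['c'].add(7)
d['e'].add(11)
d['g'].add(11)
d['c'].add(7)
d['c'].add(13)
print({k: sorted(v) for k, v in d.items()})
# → {'g': [3, 11, 12], 'c': [7, 13], 'e': [11]}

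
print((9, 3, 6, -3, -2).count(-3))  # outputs 1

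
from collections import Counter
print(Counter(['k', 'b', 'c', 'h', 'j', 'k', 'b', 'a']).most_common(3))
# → [('k', 2), ('b', 2), ('c', 1)]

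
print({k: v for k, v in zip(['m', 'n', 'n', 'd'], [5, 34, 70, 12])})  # {'m': 5, 'n': 70, 'd': 12}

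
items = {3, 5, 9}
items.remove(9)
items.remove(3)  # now {5}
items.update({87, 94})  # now {5, 87, 94}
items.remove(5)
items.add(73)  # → {73, 87, 94}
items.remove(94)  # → {73, 87}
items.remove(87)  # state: {73}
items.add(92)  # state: {73, 92}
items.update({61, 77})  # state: {61, 73, 77, 92}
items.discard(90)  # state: {61, 73, 77, 92}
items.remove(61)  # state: {73, 77, 92}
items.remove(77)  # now {73, 92}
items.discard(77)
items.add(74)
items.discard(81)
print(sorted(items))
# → [73, 74, 92]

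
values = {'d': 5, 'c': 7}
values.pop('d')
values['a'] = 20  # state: {'c': 7, 'a': 20}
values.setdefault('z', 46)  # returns 46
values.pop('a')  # 20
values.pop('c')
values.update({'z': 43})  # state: {'z': 43}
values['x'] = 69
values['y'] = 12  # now {'z': 43, 'x': 69, 'y': 12}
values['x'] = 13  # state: {'z': 43, 'x': 13, 'y': 12}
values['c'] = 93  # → {'z': 43, 'x': 13, 'y': 12, 'c': 93}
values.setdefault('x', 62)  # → 13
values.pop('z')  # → 43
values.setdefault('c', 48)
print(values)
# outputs {'x': 13, 'y': 12, 'c': 93}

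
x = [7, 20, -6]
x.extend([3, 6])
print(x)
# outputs [7, 20, -6, 3, 6]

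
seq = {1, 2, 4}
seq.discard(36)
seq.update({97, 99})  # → {1, 2, 4, 97, 99}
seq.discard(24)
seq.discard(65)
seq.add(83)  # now {1, 2, 4, 83, 97, 99}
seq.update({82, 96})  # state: {1, 2, 4, 82, 83, 96, 97, 99}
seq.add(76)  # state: {1, 2, 4, 76, 82, 83, 96, 97, 99}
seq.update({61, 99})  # {1, 2, 4, 61, 76, 82, 83, 96, 97, 99}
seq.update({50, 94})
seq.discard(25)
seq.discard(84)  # {1, 2, 4, 50, 61, 76, 82, 83, 94, 96, 97, 99}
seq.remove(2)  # {1, 4, 50, 61, 76, 82, 83, 94, 96, 97, 99}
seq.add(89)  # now {1, 4, 50, 61, 76, 82, 83, 89, 94, 96, 97, 99}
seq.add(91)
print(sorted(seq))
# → [1, 4, 50, 61, 76, 82, 83, 89, 91, 94, 96, 97, 99]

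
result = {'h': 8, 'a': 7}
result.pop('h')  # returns 8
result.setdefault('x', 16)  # 16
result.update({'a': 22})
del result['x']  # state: {'a': 22}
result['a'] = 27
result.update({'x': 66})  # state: {'a': 27, 'x': 66}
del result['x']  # {'a': 27}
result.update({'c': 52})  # {'a': 27, 'c': 52}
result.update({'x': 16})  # {'a': 27, 'c': 52, 'x': 16}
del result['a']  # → {'c': 52, 'x': 16}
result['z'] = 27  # {'c': 52, 'x': 16, 'z': 27}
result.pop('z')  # 27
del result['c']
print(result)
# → {'x': 16}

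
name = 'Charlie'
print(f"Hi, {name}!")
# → Hi, Charlie!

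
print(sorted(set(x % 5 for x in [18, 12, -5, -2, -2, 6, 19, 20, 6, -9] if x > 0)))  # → [0, 1, 2, 3, 4]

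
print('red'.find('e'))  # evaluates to 1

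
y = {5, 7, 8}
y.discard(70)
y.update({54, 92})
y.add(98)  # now {5, 7, 8, 54, 92, 98}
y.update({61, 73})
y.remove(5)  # {7, 8, 54, 61, 73, 92, 98}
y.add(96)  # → {7, 8, 54, 61, 73, 92, 96, 98}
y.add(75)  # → {7, 8, 54, 61, 73, 75, 92, 96, 98}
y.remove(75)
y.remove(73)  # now {7, 8, 54, 61, 92, 96, 98}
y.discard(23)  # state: {7, 8, 54, 61, 92, 96, 98}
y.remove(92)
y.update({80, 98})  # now {7, 8, 54, 61, 80, 96, 98}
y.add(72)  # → {7, 8, 54, 61, 72, 80, 96, 98}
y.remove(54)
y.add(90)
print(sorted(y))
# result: [7, 8, 61, 72, 80, 90, 96, 98]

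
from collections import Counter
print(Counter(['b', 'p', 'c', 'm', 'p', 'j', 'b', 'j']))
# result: Counter({'b': 2, 'p': 2, 'j': 2, 'c': 1, 'm': 1})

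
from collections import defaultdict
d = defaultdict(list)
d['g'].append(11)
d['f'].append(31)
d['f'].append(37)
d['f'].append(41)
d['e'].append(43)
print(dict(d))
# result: {'g': [11], 'f': [31, 37, 41], 'e': [43]}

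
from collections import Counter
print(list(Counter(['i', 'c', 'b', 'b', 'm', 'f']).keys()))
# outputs ['i', 'c', 'b', 'm', 'f']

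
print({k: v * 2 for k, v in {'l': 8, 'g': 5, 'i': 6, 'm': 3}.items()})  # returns {'l': 16, 'g': 10, 'i': 12, 'm': 6}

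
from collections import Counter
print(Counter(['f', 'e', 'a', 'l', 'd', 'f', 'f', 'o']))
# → Counter({'f': 3, 'e': 1, 'a': 1, 'l': 1, 'd': 1, 'o': 1})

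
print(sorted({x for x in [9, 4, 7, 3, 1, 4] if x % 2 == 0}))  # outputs [4]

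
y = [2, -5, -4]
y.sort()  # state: [-5, -4, 2]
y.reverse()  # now [2, -4, -5]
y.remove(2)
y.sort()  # [-5, -4]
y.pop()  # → -4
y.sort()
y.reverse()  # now [-5]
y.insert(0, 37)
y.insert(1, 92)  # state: [37, 92, -5]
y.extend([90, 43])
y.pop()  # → 43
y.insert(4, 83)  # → [37, 92, -5, 90, 83]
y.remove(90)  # [37, 92, -5, 83]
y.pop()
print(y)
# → [37, 92, -5]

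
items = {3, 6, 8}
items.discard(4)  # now {3, 6, 8}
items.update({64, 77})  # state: {3, 6, 8, 64, 77}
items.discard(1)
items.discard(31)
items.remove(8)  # {3, 6, 64, 77}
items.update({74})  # {3, 6, 64, 74, 77}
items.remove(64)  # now {3, 6, 74, 77}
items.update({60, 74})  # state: {3, 6, 60, 74, 77}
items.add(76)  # {3, 6, 60, 74, 76, 77}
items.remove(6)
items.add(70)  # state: {3, 60, 70, 74, 76, 77}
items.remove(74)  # {3, 60, 70, 76, 77}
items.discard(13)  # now {3, 60, 70, 76, 77}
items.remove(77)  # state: {3, 60, 70, 76}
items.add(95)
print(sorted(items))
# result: [3, 60, 70, 76, 95]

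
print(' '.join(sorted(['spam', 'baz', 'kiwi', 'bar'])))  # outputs bar baz kiwi spam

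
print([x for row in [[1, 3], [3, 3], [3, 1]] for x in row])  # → [1, 3, 3, 3, 3, 1]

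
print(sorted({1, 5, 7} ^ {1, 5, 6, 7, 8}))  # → [6, 8]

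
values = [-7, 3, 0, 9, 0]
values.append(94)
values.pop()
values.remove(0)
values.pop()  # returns 0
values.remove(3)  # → [-7, 9]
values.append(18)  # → [-7, 9, 18]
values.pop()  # 18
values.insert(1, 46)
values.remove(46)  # [-7, 9]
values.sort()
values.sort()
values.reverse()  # [9, -7]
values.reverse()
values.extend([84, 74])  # [-7, 9, 84, 74]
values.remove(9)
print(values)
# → [-7, 84, 74]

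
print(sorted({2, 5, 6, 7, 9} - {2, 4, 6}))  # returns [5, 7, 9]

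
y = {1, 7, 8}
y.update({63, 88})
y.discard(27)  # {1, 7, 8, 63, 88}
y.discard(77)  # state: {1, 7, 8, 63, 88}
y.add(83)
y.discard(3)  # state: {1, 7, 8, 63, 83, 88}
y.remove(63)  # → {1, 7, 8, 83, 88}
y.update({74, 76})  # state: {1, 7, 8, 74, 76, 83, 88}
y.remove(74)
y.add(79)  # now {1, 7, 8, 76, 79, 83, 88}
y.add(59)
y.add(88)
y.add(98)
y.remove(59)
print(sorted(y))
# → [1, 7, 8, 76, 79, 83, 88, 98]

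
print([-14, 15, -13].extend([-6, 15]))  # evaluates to None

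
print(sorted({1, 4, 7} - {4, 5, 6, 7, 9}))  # [1]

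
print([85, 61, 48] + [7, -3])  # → [85, 61, 48, 7, -3]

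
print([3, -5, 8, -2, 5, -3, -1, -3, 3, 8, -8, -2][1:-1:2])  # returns [-5, -2, -3, -3, 8]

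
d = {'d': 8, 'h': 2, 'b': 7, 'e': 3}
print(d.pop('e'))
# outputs 3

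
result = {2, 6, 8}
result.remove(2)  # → {6, 8}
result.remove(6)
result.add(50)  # {8, 50}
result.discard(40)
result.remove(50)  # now {8}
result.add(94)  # {8, 94}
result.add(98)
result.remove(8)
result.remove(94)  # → {98}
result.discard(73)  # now {98}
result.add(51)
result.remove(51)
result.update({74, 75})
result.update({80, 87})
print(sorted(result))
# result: [74, 75, 80, 87, 98]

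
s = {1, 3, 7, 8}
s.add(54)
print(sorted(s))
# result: [1, 3, 7, 8, 54]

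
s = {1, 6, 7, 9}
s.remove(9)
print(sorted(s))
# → [1, 6, 7]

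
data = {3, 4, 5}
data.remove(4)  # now {3, 5}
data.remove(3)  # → {5}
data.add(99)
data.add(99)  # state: {5, 99}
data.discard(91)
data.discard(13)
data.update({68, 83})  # {5, 68, 83, 99}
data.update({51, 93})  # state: {5, 51, 68, 83, 93, 99}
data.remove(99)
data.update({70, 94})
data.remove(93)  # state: {5, 51, 68, 70, 83, 94}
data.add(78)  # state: {5, 51, 68, 70, 78, 83, 94}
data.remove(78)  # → {5, 51, 68, 70, 83, 94}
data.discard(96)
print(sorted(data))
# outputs [5, 51, 68, 70, 83, 94]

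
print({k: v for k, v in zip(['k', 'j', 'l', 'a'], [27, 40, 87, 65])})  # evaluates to {'k': 27, 'j': 40, 'l': 87, 'a': 65}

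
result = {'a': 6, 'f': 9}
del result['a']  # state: {'f': 9}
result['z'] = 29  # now {'f': 9, 'z': 29}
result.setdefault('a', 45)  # 45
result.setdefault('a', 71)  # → 45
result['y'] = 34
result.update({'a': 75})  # {'f': 9, 'z': 29, 'a': 75, 'y': 34}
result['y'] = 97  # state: {'f': 9, 'z': 29, 'a': 75, 'y': 97}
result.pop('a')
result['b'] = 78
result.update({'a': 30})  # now {'f': 9, 'z': 29, 'y': 97, 'b': 78, 'a': 30}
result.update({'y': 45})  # {'f': 9, 'z': 29, 'y': 45, 'b': 78, 'a': 30}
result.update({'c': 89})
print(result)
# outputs {'f': 9, 'z': 29, 'y': 45, 'b': 78, 'a': 30, 'c': 89}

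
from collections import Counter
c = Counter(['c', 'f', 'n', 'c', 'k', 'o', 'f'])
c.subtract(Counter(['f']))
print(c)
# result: Counter({'c': 2, 'f': 1, 'n': 1, 'k': 1, 'o': 1})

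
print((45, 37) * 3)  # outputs (45, 37, 45, 37, 45, 37)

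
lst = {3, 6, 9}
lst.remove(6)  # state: {3, 9}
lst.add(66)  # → {3, 9, 66}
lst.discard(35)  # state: {3, 9, 66}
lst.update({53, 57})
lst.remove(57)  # {3, 9, 53, 66}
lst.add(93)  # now {3, 9, 53, 66, 93}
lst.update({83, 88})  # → {3, 9, 53, 66, 83, 88, 93}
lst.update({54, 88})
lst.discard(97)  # {3, 9, 53, 54, 66, 83, 88, 93}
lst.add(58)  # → {3, 9, 53, 54, 58, 66, 83, 88, 93}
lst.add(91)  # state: {3, 9, 53, 54, 58, 66, 83, 88, 91, 93}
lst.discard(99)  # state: {3, 9, 53, 54, 58, 66, 83, 88, 91, 93}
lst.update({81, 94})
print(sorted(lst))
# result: [3, 9, 53, 54, 58, 66, 81, 83, 88, 91, 93, 94]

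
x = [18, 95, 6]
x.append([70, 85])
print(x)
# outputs [18, 95, 6, [70, 85]]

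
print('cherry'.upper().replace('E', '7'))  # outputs CH7RRY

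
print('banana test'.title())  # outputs Banana Test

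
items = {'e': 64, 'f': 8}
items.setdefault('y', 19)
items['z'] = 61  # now {'e': 64, 'f': 8, 'y': 19, 'z': 61}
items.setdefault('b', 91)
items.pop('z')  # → 61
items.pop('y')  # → 19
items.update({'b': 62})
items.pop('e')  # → 64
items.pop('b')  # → 62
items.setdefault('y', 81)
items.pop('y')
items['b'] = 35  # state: {'f': 8, 'b': 35}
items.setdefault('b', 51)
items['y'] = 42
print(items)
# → {'f': 8, 'b': 35, 'y': 42}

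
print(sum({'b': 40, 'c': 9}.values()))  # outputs 49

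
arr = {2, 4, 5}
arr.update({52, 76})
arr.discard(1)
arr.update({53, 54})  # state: {2, 4, 5, 52, 53, 54, 76}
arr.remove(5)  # {2, 4, 52, 53, 54, 76}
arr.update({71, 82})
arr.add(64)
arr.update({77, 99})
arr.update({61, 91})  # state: {2, 4, 52, 53, 54, 61, 64, 71, 76, 77, 82, 91, 99}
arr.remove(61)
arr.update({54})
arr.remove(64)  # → {2, 4, 52, 53, 54, 71, 76, 77, 82, 91, 99}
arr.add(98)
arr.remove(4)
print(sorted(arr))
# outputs [2, 52, 53, 54, 71, 76, 77, 82, 91, 98, 99]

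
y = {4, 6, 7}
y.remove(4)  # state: {6, 7}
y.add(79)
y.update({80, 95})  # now {6, 7, 79, 80, 95}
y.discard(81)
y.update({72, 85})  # {6, 7, 72, 79, 80, 85, 95}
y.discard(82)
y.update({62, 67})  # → {6, 7, 62, 67, 72, 79, 80, 85, 95}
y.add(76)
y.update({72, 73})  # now {6, 7, 62, 67, 72, 73, 76, 79, 80, 85, 95}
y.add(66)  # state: {6, 7, 62, 66, 67, 72, 73, 76, 79, 80, 85, 95}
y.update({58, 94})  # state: {6, 7, 58, 62, 66, 67, 72, 73, 76, 79, 80, 85, 94, 95}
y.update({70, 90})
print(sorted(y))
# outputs [6, 7, 58, 62, 66, 67, 70, 72, 73, 76, 79, 80, 85, 90, 94, 95]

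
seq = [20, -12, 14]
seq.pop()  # 14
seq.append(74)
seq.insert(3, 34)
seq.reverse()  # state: [34, 74, -12, 20]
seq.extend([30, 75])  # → [34, 74, -12, 20, 30, 75]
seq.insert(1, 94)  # [34, 94, 74, -12, 20, 30, 75]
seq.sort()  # [-12, 20, 30, 34, 74, 75, 94]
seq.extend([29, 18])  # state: [-12, 20, 30, 34, 74, 75, 94, 29, 18]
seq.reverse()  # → [18, 29, 94, 75, 74, 34, 30, 20, -12]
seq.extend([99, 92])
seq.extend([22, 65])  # [18, 29, 94, 75, 74, 34, 30, 20, -12, 99, 92, 22, 65]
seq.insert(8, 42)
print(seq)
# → [18, 29, 94, 75, 74, 34, 30, 20, 42, -12, 99, 92, 22, 65]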